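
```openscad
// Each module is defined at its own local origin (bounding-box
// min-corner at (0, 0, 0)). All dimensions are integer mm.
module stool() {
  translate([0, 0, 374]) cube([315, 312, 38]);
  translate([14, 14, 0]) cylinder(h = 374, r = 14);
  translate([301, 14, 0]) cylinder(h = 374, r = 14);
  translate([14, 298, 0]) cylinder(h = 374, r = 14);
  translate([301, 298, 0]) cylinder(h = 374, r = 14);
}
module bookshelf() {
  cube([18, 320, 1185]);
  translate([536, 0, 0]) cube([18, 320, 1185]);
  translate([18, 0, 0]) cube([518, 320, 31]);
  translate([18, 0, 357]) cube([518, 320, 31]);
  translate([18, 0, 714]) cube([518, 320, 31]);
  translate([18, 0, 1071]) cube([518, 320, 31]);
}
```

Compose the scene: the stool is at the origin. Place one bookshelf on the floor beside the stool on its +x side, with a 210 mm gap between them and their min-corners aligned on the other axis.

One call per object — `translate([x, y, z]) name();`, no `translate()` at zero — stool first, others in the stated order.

stool();
translate([525, 0, 0]) bookshelf();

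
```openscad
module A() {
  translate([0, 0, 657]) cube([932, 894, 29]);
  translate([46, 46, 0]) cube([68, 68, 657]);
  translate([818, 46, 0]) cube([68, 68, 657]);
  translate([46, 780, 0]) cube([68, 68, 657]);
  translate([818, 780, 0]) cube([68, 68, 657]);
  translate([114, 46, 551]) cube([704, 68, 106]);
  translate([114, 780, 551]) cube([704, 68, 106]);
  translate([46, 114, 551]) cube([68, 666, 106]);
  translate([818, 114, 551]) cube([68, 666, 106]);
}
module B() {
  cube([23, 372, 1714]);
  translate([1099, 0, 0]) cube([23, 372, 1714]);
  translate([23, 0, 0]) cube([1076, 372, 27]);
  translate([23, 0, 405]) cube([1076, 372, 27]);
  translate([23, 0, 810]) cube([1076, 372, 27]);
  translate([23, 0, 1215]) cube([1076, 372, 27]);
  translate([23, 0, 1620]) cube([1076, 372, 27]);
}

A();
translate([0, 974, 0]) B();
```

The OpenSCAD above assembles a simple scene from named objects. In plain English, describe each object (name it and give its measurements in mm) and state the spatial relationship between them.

A is a table with a 932×894 mm rectangular top, 29 mm thick, top surface at z = 686 mm, supported by four 68×68 mm square legs, each inset 46 mm from the nearest pair of top edges, running from the floor. Four apron rails, 68 mm thick and 106 mm tall, run between adjacent legs with their top edges flush with the underside of the top and their outer faces flush with the legs' outer faces.

B is a bookshelf 1122 mm wide overall, 372 mm deep and 1714 mm tall. The two sides are 23 mm thick vertical panels. 5 horizontal shelves of 27 mm thickness span between the inner faces of the sides; the lowest shelf sits on the floor and shelves are stacked with a clear vertical gap of 378 mm between each pair.

The bookshelf is on the floor beside the table on its +y side.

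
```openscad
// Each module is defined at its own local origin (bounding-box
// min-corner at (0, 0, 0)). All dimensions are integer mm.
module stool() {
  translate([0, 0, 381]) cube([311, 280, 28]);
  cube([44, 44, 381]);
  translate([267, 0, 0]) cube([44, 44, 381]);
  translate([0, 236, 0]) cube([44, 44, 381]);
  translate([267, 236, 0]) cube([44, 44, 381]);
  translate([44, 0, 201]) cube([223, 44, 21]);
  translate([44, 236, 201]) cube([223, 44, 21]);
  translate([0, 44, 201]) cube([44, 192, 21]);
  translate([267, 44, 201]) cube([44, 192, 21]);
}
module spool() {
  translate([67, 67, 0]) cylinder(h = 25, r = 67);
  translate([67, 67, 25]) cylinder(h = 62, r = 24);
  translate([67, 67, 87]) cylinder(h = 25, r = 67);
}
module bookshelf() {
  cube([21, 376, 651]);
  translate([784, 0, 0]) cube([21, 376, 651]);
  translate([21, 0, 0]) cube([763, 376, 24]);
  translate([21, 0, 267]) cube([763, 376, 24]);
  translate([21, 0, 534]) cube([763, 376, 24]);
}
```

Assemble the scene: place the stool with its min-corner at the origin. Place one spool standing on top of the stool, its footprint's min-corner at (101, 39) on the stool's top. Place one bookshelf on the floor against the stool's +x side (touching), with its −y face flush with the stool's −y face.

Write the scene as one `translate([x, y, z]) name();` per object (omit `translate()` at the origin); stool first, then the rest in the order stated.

stool();
translate([101, 39, 409]) spool();
translate([311, 0, 0]) bookshelf();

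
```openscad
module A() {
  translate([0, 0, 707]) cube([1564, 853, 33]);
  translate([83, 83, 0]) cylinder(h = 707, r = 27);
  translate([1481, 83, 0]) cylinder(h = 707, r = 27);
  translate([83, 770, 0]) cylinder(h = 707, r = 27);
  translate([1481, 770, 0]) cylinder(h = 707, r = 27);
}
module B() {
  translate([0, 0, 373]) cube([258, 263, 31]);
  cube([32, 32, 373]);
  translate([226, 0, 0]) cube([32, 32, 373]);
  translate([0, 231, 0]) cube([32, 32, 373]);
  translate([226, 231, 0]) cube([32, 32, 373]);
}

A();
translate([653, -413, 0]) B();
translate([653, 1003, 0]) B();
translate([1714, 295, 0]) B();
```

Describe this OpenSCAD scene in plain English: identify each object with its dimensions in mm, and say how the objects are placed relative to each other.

A is a table: top 1564 mm (x) × 853 mm (y), 33 mm thick, upper face at z = 740 mm, on four round legs of 54 mm diameter, each leg's bounding box inset 56 mm from the nearest pair of top edges, running from z = 0 to the bottom of the top.

B is a four-legged stool. The seat is a 258×263×31 mm slab whose top surface is at z = 404 mm; four square legs, each 32×32 mm in cross-section, run from the floor (z = 0) to the underside of the seat, each flush with a corner of the seat.

Three stools sit around the table at the −y, +y, +x sides.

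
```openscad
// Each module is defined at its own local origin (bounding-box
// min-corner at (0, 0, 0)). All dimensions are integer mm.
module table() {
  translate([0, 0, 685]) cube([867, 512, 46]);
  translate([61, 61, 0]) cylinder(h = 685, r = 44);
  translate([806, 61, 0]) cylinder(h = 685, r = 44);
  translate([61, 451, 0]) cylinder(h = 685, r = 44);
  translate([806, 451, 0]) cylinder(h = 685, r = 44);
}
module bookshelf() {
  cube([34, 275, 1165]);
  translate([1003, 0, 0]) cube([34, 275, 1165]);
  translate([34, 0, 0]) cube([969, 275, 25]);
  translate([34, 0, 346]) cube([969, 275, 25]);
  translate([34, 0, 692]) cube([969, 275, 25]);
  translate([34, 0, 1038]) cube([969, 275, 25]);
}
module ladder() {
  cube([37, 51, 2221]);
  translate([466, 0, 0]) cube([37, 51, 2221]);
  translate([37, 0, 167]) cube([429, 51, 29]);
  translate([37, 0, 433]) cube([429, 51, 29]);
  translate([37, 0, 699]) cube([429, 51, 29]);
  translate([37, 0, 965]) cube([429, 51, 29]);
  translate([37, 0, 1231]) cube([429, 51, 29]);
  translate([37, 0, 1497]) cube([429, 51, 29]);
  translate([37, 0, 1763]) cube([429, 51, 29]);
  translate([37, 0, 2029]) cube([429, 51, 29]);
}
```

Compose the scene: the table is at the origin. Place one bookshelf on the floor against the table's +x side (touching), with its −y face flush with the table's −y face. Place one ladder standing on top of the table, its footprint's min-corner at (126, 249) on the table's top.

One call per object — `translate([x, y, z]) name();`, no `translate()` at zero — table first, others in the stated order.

table();
translate([867, 0, 0]) bookshelf();
translate([126, 249, 731]) ladder();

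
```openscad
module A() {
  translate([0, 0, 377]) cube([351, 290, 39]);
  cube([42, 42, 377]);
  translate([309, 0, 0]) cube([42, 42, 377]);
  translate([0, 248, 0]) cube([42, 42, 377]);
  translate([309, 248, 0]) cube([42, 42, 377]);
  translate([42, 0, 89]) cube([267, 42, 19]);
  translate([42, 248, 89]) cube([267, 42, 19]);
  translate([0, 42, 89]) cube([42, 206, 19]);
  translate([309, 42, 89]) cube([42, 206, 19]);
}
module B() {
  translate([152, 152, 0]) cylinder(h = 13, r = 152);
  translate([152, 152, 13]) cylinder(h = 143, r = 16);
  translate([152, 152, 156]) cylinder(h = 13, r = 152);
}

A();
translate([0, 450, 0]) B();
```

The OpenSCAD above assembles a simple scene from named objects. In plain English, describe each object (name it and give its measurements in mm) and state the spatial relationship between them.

A is a four-legged stool. The seat is 351×290 mm, 39 mm thick, top at z = 416 mm. It stands on four square legs, each 42×42 mm in cross-section, from z = 0 to the seat underside, each flush with a corner of the seat. Four stretchers, 42 mm wide and 19 mm tall, connect adjacent legs with their undersides at z = 89 mm, each running between the inner faces of the legs it joins and aligned with the legs' outer faces on the other axis.

B is a spool: two coaxial disc flanges of radius 152 mm and thickness 13 mm, joined by a core cylinder of radius 16 mm and height 143 mm. The lower flange rests on z = 0 and the three cylinders share a vertical axis.

The spool is on the floor beside the stool on its +y side.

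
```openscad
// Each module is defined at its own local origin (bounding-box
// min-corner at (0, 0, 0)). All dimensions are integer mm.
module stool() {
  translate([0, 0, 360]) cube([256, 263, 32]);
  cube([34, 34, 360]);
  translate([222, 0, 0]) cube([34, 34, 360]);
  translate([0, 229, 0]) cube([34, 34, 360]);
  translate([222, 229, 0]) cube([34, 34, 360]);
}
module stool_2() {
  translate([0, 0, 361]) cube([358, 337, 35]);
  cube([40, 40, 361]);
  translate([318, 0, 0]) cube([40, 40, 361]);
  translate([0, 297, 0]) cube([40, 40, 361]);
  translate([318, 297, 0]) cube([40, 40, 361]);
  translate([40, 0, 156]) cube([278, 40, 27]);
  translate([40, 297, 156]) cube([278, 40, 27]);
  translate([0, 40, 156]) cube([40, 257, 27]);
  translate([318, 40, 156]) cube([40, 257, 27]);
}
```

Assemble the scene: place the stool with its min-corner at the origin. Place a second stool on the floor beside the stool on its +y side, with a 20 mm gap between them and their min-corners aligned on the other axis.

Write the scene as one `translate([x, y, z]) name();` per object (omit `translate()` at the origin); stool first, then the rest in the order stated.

stool();
translate([0, 283, 0]) stool_2();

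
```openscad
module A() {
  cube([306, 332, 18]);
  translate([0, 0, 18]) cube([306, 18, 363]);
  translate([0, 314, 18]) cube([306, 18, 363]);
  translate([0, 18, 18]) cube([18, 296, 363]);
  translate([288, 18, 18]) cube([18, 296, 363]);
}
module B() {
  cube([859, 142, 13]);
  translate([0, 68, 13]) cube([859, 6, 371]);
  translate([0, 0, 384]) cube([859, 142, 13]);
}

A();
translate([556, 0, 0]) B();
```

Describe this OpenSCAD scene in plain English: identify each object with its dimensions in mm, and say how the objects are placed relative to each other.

A is an open storage box with external size 306×332×381 mm and wall thickness 18 mm (the base is also 18 mm thick). The base covers the whole footprint; the four walls stand on the base, with the y-facing walls full-width and the x-facing walls fitting between their inner faces.

B is an I-beam lying along x, 859 mm long. Overall section height 397 mm. Two flanges 142 mm wide (y) and 13 mm thick, one on the floor and one at the top; a web 6 mm thick runs between them, centred on the flange width.

The I-beam is on the floor beside the open box on its +x side.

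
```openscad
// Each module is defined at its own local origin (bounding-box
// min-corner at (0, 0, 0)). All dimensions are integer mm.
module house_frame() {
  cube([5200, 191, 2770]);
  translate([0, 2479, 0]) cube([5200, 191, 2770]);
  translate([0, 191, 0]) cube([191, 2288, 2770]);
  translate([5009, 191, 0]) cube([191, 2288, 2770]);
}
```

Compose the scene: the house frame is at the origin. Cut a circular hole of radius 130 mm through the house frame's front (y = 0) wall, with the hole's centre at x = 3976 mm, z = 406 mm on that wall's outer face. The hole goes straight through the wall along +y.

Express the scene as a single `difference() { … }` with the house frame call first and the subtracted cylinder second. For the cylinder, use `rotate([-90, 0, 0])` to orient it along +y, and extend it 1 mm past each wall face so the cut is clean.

difference() {
  house_frame();
  translate([3976, -1, 406]) rotate([-90, 0, 0]) cylinder(h = 193, r = 130);
}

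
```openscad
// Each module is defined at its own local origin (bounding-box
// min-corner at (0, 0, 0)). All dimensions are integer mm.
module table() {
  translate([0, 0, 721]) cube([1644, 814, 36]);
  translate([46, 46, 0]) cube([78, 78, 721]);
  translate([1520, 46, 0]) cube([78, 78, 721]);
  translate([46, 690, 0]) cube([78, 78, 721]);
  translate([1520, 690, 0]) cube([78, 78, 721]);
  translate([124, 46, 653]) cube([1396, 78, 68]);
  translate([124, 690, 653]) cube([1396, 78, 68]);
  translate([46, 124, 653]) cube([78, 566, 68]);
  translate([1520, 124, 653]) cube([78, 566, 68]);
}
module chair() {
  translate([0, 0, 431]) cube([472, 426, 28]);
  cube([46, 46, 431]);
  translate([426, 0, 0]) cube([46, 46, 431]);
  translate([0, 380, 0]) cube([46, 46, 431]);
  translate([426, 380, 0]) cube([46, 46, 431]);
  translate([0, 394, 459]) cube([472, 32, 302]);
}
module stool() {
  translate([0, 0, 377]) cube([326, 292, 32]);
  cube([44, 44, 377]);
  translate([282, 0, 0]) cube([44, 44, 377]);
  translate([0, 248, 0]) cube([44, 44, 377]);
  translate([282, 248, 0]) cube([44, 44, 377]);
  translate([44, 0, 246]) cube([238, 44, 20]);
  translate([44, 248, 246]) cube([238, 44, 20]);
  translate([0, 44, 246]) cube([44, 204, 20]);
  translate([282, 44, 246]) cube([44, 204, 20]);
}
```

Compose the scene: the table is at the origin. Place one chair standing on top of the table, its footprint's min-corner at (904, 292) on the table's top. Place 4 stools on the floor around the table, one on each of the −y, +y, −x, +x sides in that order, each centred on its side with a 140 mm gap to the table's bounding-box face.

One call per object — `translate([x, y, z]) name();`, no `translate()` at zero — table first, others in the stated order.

table();
translate([904, 292, 757]) chair();
translate([659, -432, 0]) stool();
translate([659, 954, 0]) stool();
translate([-466, 261, 0]) stool();
translate([1784, 261, 0]) stool();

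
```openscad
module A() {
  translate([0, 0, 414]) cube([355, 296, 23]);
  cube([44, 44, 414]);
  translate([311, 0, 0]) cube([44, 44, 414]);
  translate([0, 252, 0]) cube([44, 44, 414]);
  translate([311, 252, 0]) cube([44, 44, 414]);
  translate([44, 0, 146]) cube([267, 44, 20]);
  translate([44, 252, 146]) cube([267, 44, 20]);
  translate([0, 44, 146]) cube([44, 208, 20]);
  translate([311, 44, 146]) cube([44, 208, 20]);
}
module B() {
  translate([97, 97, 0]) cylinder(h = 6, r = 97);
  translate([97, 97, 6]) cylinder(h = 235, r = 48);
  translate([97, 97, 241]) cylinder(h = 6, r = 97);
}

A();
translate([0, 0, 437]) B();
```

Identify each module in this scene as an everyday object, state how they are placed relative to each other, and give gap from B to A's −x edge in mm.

A is a stool. B is a spool. The spool is on top of the stool. The gap from the spool to the stool's −x edge is 0 mm.

The spool's min-x is at 0; the stool's min-x is 0; gap = 0 mm.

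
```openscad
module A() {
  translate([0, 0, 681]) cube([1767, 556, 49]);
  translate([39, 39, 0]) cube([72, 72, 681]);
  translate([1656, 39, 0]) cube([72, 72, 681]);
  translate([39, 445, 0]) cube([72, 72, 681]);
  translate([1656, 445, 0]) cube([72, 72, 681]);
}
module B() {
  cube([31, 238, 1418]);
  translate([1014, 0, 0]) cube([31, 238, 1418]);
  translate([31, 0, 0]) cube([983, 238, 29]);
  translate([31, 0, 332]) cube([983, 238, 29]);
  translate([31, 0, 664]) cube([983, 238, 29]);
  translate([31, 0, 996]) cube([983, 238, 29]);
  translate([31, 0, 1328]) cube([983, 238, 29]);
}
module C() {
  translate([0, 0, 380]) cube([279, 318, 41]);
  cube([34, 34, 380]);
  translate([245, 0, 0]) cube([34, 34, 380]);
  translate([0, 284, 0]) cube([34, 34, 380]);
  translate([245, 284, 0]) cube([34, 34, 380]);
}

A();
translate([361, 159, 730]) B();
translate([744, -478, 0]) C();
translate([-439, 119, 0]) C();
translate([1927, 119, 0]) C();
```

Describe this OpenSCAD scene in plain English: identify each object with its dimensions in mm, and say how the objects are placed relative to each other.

A is a table: top 1767 mm (x) × 556 mm (y), 49 mm thick, upper face at z = 730 mm, on four 72×72 mm square legs, each inset 39 mm from the nearest pair of top edges, running from z = 0 to the bottom of the top.

B is an open bookshelf. Two side panels, each 31 mm thick, 238 mm deep and 1418 mm tall, stand 1045 mm apart (outside-to-outside). Between them sit 5 shelves, each 29 mm thick and 238 mm deep, spanning the full gap between the sides. The bottom shelf rests on the floor (its underside at z = 0) and the clear gap between one shelf's top and the next shelf's underside is 303 mm.

C is a four-legged stool. The seat is 279×318 mm, 41 mm thick, top at z = 421 mm. It stands on four square legs, each 34×34 mm in cross-section, from z = 0 to the seat underside, each flush with a corner of the seat.

The bookshelf is on top of the table, centred. Three stools sit around the table at the −y, −x, +x sides.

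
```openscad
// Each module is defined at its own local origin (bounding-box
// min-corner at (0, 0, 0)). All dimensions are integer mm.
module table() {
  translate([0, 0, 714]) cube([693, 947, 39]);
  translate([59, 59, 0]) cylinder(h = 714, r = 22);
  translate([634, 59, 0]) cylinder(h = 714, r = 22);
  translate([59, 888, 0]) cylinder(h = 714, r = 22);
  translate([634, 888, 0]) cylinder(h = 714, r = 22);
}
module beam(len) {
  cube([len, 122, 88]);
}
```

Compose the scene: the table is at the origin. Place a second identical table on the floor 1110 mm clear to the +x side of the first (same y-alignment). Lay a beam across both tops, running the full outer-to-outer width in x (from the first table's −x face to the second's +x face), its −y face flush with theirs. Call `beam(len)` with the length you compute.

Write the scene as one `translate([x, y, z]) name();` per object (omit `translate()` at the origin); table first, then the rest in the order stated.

table();
translate([1803, 0, 0]) table();
translate([0, 0, 753]) beam(2496);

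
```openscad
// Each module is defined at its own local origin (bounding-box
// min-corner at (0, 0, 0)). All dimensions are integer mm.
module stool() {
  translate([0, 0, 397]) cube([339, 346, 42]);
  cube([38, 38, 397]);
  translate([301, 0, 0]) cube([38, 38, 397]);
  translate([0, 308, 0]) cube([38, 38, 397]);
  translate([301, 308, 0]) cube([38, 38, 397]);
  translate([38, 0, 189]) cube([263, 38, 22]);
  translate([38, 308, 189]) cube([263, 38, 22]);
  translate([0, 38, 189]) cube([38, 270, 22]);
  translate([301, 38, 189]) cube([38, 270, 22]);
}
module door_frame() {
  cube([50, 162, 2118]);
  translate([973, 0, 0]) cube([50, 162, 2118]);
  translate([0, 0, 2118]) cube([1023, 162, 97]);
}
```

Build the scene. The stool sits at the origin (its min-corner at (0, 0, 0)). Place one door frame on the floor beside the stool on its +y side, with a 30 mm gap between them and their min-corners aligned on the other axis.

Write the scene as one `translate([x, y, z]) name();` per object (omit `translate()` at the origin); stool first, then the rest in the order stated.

stool();
translate([0, 376, 0]) door_frame();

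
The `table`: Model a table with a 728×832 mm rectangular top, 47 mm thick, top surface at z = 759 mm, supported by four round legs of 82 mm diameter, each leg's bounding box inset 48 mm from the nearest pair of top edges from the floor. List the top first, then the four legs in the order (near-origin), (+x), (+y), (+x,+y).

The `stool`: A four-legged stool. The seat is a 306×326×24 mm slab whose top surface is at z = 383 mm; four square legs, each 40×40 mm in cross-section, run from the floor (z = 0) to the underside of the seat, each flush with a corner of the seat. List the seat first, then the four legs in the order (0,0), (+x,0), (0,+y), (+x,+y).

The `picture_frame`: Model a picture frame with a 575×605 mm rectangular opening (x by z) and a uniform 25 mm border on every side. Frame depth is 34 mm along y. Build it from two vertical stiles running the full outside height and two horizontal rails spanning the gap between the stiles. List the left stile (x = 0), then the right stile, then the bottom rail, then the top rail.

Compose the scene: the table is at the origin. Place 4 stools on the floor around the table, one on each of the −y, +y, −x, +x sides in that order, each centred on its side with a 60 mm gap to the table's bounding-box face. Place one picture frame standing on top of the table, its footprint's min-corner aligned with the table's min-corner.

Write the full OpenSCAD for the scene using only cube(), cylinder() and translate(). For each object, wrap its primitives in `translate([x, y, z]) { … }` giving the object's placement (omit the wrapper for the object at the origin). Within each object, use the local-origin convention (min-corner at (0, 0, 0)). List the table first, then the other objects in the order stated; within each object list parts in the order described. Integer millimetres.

translate([0, 0, 712]) cube([728, 832, 47]);
translate([89, 89, 0]) cylinder(h = 712, r = 41);
translate([639, 89, 0]) cylinder(h = 712, r = 41);
translate([89, 743, 0]) cylinder(h = 712, r = 41);
translate([639, 743, 0]) cylinder(h = 712, r = 41);
translate([211, -386, 0]) {
  translate([0, 0, 359]) cube([306, 326, 24]);
  cube([40, 40, 359]);
  translate([266, 0, 0]) cube([40, 40, 359]);
  translate([0, 286, 0]) cube([40, 40, 359]);
  translate([266, 286, 0]) cube([40, 40, 359]);
}
translate([211, 892, 0]) {
  translate([0, 0, 359]) cube([306, 326, 24]);
  cube([40, 40, 359]);
  translate([266, 0, 0]) cube([40, 40, 359]);
  translate([0, 286, 0]) cube([40, 40, 359]);
  translate([266, 286, 0]) cube([40, 40, 359]);
}
translate([-366, 253, 0]) {
  translate([0, 0, 359]) cube([306, 326, 24]);
  cube([40, 40, 359]);
  translate([266, 0, 0]) cube([40, 40, 359]);
  translate([0, 286, 0]) cube([40, 40, 359]);
  translate([266, 286, 0]) cube([40, 40, 359]);
}
translate([788, 253, 0]) {
  translate([0, 0, 359]) cube([306, 326, 24]);
  cube([40, 40, 359]);
  translate([266, 0, 0]) cube([40, 40, 359]);
  translate([0, 286, 0]) cube([40, 40, 359]);
  translate([266, 286, 0]) cube([40, 40, 359]);
}
translate([0, 0, 759]) {
  cube([25, 34, 655]);
  translate([600, 0, 0]) cube([25, 34, 655]);
  translate([25, 0, 0]) cube([575, 34, 25]);
  translate([25, 0, 630]) cube([575, 34, 25]);
}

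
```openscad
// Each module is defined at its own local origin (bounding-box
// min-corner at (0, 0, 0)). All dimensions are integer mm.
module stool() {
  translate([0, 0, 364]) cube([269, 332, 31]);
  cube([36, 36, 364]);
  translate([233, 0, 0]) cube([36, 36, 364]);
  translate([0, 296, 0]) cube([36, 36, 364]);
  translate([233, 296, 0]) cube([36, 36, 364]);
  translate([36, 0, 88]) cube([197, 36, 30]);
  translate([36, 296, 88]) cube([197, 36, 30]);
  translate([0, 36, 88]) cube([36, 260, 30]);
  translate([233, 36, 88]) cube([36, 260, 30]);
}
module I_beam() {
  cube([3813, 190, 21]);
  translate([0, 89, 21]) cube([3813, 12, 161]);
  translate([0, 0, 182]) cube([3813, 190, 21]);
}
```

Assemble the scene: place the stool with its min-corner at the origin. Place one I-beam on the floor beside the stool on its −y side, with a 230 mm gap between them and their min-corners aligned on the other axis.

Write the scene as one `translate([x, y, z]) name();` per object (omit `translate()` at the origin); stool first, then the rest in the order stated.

stool();
translate([0, -420, 0]) I_beam();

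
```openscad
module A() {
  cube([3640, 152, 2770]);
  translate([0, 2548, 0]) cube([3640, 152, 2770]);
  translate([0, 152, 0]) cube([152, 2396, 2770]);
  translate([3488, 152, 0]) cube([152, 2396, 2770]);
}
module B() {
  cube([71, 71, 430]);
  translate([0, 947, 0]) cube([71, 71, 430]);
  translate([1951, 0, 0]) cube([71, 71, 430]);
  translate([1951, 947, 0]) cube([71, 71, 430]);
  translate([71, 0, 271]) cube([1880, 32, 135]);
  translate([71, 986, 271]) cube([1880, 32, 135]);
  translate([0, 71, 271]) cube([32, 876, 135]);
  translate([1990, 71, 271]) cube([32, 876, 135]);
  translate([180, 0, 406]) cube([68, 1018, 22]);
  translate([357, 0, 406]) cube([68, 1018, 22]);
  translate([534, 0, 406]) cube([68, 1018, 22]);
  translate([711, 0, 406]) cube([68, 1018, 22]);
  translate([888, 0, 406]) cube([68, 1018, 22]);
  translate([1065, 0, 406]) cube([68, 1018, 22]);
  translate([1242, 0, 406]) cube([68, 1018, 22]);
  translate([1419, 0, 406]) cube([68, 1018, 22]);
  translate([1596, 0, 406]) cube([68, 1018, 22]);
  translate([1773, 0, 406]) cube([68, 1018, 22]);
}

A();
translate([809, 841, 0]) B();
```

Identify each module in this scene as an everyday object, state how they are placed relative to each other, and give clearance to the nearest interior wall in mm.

Clearances: x = 657, y = 689; minimum 657 mm.

A is a house frame. B is a bed frame. The bed frame sits inside the house frame, centred. The clearance to the nearest interior wall is 657 mm.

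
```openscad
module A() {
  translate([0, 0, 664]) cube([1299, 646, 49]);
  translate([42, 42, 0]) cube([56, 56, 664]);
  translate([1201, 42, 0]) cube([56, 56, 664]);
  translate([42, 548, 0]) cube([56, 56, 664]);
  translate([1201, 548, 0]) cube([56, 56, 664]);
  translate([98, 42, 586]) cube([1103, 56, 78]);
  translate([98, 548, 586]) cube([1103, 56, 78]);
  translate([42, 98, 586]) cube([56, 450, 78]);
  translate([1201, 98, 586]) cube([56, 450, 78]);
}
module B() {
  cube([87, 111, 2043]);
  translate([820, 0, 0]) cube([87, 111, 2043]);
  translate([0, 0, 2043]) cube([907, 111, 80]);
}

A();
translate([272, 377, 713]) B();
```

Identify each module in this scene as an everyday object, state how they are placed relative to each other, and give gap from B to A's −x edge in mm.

The door frame's min-x is at 272; the table's min-x is 0; gap = 272 mm.

A is a table. B is a door frame. The door frame is on top of the table. The gap from the door frame to the table's −x edge is 272 mm.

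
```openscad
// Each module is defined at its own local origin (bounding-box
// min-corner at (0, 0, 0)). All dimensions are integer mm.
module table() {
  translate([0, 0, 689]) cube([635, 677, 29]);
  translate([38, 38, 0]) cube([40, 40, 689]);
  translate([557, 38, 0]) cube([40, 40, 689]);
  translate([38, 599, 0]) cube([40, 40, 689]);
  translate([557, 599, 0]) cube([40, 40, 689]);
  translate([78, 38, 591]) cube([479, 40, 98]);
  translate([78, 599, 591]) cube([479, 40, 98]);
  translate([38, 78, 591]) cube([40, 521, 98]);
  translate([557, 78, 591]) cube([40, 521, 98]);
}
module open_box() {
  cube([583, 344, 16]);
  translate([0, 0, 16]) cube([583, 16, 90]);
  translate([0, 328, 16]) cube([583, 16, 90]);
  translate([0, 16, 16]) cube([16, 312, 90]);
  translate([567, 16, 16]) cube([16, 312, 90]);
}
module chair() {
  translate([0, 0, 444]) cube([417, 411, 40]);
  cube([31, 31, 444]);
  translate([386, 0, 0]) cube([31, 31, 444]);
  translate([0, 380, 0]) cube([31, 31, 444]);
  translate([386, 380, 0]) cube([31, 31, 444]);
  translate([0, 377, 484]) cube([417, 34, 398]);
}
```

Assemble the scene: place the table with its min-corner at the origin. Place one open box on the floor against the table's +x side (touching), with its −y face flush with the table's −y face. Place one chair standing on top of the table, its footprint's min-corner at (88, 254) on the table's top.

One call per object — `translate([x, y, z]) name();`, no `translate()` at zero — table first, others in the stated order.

table();
translate([635, 0, 0]) open_box();
translate([88, 254, 718]) chair();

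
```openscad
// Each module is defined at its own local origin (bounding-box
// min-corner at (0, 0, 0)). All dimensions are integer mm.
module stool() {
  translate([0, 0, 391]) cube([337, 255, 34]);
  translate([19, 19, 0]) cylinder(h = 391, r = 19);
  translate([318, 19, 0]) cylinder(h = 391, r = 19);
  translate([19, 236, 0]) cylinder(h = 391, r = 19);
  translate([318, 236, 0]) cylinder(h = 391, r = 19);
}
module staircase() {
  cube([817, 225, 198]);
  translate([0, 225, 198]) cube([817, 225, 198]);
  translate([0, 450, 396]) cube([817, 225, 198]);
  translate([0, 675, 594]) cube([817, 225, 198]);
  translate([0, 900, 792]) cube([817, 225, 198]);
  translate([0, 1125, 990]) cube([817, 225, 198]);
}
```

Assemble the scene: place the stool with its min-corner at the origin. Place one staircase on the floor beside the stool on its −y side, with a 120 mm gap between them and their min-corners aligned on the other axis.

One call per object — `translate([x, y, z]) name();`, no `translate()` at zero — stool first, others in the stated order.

stool();
translate([0, -1470, 0]) staircase();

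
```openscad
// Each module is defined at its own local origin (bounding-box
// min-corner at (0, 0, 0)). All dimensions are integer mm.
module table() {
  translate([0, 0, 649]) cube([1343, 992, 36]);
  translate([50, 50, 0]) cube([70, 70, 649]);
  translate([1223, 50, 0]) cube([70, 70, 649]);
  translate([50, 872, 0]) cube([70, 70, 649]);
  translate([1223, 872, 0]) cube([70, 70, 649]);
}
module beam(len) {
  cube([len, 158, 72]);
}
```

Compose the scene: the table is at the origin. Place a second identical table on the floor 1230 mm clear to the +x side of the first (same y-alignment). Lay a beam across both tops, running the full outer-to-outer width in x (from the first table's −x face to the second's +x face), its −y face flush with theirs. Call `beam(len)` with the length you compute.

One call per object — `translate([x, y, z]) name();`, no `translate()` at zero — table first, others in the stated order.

table();
translate([2573, 0, 0]) table();
translate([0, 0, 685]) beam(3916);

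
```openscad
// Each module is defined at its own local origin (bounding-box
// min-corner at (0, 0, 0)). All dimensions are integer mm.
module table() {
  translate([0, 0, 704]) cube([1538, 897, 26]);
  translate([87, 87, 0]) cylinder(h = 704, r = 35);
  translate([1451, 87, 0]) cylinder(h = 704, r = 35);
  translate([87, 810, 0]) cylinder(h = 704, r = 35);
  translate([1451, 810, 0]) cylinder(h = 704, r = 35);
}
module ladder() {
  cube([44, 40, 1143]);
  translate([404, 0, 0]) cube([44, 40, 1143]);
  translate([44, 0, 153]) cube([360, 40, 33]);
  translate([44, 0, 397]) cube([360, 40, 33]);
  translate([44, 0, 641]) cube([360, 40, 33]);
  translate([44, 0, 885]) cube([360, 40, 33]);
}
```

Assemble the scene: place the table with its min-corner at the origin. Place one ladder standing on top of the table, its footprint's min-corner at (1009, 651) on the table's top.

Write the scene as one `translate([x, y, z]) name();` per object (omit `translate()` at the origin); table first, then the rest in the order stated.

table();
translate([1009, 651, 730]) ladder();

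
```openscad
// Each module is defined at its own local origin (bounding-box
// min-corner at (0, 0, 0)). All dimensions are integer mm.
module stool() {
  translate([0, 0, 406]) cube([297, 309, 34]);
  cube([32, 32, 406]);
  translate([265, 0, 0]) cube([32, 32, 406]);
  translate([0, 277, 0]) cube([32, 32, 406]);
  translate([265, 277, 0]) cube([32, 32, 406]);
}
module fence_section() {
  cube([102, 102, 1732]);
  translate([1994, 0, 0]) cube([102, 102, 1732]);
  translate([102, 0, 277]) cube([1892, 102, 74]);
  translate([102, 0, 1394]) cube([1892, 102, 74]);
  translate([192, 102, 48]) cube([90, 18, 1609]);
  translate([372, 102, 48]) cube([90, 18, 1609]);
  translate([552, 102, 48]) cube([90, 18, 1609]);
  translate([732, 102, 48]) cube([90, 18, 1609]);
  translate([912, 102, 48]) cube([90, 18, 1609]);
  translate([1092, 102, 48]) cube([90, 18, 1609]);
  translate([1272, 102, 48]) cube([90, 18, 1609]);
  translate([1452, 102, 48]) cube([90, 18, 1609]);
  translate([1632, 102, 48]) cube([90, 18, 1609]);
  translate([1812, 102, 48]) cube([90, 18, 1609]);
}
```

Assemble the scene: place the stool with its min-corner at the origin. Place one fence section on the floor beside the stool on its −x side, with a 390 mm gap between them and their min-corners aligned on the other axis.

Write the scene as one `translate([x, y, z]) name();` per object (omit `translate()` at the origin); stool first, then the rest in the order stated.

stool();
translate([-2486, 0, 0]) fence_section();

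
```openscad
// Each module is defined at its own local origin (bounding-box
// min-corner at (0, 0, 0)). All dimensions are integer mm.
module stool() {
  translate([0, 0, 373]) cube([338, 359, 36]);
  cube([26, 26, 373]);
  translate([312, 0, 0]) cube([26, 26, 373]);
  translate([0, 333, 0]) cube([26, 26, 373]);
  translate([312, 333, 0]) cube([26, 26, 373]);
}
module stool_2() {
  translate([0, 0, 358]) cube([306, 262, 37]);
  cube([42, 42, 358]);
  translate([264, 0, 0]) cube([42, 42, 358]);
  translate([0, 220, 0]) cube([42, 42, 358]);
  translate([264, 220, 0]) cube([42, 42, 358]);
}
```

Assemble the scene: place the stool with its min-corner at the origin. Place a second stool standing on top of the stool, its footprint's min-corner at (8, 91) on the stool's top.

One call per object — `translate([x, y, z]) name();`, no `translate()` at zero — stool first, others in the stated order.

stool();
translate([8, 91, 409]) stool_2();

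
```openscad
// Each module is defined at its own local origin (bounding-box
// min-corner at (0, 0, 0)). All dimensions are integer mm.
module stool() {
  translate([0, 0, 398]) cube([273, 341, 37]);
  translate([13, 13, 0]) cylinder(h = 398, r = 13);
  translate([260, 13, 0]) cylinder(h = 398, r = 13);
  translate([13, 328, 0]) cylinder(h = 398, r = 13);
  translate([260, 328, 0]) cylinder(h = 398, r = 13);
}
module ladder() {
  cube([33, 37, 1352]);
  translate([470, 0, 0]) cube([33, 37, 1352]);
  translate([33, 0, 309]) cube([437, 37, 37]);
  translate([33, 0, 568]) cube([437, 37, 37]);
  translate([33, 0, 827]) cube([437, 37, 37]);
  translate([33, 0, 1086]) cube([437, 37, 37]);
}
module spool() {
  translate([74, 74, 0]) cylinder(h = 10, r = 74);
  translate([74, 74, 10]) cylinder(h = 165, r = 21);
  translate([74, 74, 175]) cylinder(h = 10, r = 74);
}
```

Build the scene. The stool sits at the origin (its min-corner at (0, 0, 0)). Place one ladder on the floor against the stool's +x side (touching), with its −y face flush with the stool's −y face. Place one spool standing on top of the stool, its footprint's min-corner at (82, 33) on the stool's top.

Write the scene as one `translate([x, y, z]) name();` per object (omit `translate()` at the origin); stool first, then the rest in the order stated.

stool();
translate([273, 0, 0]) ladder();
translate([82, 33, 435]) spool();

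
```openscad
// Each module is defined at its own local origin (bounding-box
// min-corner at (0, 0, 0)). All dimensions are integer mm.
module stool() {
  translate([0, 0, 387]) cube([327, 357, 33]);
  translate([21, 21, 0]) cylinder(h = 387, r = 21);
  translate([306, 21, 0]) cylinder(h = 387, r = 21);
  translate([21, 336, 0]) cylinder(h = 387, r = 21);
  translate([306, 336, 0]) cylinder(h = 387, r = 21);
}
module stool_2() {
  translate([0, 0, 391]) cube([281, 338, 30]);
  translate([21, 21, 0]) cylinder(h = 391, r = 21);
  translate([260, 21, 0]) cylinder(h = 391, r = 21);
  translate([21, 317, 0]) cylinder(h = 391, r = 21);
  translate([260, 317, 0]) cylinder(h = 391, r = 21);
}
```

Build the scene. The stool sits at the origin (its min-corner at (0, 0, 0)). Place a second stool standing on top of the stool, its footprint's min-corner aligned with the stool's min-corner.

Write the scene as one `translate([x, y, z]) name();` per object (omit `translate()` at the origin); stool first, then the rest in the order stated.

stool();
translate([0, 0, 420]) stool_2();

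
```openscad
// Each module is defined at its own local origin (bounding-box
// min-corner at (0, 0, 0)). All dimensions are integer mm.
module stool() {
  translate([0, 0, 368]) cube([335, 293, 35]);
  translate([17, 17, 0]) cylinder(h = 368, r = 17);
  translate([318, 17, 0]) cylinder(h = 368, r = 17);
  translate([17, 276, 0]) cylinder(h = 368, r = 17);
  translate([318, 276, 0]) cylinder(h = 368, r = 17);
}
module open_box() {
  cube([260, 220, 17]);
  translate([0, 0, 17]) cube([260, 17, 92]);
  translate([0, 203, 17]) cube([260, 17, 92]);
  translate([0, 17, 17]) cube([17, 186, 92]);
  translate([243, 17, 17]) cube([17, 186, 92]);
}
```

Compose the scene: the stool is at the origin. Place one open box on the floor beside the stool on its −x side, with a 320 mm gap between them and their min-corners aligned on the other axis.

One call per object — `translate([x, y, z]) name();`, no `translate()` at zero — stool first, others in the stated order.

stool();
translate([-580, 0, 0]) open_box();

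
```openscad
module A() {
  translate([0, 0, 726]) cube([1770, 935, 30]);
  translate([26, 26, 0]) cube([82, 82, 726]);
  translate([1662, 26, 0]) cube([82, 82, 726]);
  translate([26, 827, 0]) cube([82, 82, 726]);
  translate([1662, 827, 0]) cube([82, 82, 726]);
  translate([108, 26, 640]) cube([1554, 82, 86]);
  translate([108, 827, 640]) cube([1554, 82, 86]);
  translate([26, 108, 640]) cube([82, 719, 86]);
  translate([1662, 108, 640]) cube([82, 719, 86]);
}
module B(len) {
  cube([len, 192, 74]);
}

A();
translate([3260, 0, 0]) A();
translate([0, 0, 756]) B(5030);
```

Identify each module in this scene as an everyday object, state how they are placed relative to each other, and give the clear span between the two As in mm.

Second table starts at x = 3260; first ends at x = 1770; clear span = 3260 − 1770 = 1490 mm.

A is a table. B is a beam. A beam spans the tops of two tables. The clear span between the two tables is 1490 mm.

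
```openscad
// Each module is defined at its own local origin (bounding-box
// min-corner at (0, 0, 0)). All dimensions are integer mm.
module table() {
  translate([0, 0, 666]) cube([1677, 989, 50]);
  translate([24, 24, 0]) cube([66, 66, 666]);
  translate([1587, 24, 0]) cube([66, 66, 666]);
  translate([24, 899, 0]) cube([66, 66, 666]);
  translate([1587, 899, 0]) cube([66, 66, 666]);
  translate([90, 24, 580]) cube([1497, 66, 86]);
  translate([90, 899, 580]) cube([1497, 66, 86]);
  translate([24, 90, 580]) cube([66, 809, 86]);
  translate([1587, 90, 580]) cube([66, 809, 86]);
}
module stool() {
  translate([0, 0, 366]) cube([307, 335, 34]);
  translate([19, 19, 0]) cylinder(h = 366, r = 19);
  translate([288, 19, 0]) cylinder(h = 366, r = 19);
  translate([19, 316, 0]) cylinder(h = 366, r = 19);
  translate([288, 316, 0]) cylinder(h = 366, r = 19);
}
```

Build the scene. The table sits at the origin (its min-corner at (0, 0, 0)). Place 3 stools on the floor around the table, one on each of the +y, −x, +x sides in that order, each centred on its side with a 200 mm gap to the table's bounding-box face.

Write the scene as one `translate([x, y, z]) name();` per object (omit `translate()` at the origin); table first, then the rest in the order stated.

table();
translate([685, 1189, 0]) stool();
translate([-507, 327, 0]) stool();
translate([1877, 327, 0]) stool();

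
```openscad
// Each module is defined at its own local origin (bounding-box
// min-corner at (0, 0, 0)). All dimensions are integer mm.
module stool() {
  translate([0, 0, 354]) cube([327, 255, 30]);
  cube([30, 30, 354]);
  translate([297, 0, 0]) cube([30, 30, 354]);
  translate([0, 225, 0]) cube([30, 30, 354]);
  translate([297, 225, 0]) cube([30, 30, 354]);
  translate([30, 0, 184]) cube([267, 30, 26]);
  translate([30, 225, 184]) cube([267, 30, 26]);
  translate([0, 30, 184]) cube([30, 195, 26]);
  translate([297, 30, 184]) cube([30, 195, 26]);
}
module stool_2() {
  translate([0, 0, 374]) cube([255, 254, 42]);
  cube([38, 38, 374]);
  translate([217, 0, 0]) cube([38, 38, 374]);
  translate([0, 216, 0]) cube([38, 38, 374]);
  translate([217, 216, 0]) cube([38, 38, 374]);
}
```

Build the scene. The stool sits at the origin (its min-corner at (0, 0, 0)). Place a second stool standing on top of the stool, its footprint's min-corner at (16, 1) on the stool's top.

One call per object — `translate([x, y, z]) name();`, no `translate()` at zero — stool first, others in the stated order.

stool();
translate([16, 1, 384]) stool_2();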